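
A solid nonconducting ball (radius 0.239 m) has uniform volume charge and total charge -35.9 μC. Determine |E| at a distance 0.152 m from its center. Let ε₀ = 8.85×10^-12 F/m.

|E| ≈ 3.59e6 N/C

Use a concentric Gaussian sphere at r = 0.152 m (r < R).
Only the charge within r is enclosed: Q_enc = Q·(r/R)³ = (-35.9 μC)·(0.152 m/0.239 m)³ = -9.235×10^-6 C.
By Gauss's law, ∮E·dA = E·4πr² = Q_enc/ε₀.
E = |Q_enc|/(4πε₀r²) = (9.235e-6)/(4π·8.85×10^-12·(0.152)²) = 3.59×10^6 N/C.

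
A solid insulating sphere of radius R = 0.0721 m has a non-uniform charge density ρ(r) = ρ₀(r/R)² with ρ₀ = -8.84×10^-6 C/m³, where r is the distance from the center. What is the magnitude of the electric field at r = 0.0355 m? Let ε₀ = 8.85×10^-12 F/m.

By spherical symmetry E is radial; choose a Gaussian sphere of radius r = 0.0355 m (r < R).
Integrate the density: Q_enc = 4π ∫₀^r ρ₀(r'/R)^2 r'² dr' = 4πρ₀ r^5/(5·R²) = -2.41×10^-10 C.
By Gauss's law, ∮E·dA = E·4πr² = Q_enc/ε₀.
E = |Q_enc|/(4πε₀r²) = (2.41×10^-10)/(4π·8.85×10^-12·(0.0355)²) = 1.72×10^3 N/C.

|E| ≈ 1.72e3 V/m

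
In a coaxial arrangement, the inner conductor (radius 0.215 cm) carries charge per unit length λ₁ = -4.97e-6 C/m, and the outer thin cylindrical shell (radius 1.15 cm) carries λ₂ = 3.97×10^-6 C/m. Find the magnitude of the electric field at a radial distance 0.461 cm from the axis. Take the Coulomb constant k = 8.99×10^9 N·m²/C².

Take a coaxial cylindrical Gaussian surface of radius r = 0.461 cm and length L (between the conductors, 0.215 cm < r < 1.15 cm).
The shell at 1.15 cm lies outside the Gaussian surface, so λ_enc = λ₁ = -4.97e-6 C/m.
Applying ∮E·dA = Q_enc/ε₀ with the end caps contributing no flux:
E = 2k|λ_enc|/r = 2(8.99×10^9)(4.97×10^-6)/(0.00461) = 1.94e7 N/C.

E = 1.94×10^7 N/C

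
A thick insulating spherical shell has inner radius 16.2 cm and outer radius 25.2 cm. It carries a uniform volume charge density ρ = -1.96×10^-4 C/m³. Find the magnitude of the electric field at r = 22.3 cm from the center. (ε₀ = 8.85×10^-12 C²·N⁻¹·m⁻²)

|E| ≈ 1.02×10^6 N/C

Take a concentric spherical Gaussian surface of radius r = 22.3 cm (within the shell material, 16.2 cm < r < 25.2 cm).
Enclosed charge is the volume from a to r: Q_enc = (4π/3)ρ(r³ − a³) = -5.614e-6 C.
By Gauss's law, ∮E·dA = E·4πr² = Q_enc/ε₀.
E = |Q_enc|/(4πε₀r²) = (5.614×10^-6)/(4π·8.85×10^-12·(0.223)²) = 1.02e6 N/C.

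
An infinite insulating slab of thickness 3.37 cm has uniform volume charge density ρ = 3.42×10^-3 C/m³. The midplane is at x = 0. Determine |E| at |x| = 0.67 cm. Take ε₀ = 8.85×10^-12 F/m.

By symmetry E is perpendicular to the slab. A Gaussian pillbox from −0.67 cm to +0.67 cm (face area A) lies entirely within the slab.
Q_enc = ρ·(2x)·A and flux = 2EA, so 2EA = 2ρxA/ε₀ ⇒ E = |ρ|x/ε₀.
E = (3.42×10^-3)(0.0067)/(8.85×10^-12) = 2.59×10^6 N/C.

E = 2.59×10^6 N/C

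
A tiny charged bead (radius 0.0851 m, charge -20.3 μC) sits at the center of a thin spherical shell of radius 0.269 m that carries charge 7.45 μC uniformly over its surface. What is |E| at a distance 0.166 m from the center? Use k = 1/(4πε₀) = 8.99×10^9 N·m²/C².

E = 6.62×10^6 N/C

By spherical symmetry E is radial; choose a Gaussian sphere of radius r = 0.166 m (between the bodies, 0.0851 m < r < 0.269 m).
Only the inner charge is enclosed; the outer shell contributes nothing inside itself. Q_enc = -20.3 μC = -2.03e-5 C.
Since E is radial and uniform over the Gaussian sphere, Φ = E·4πr² = Q_enc/ε₀.
E = k|Q_enc|/r² = (8.99×10^9)(2.03e-5)/(0.166)² = 6.62×10^6 N/C.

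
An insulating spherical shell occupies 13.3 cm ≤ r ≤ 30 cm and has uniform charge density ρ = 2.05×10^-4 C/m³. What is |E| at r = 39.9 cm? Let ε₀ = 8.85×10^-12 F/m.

1.20×10^6 N/C

By spherical symmetry E is radial; choose a Gaussian sphere of radius r = 39.9 cm (r > 30 cm, enclosing the whole shell).
Q_enc = ρ·(4π/3)(b³ − a³) = (2.05×10^-4)·(4π/3)·((0.3)³ − (0.133)³) = 2.116e-5 C.
By Gauss's law, ∮E·dA = E·4πr² = Q_enc/ε₀.
E = |Q_enc|/(4πε₀r²) = (2.116×10^-5)/(4π·8.85×10^-12·(0.399)²) = 1.20×10^6 N/C.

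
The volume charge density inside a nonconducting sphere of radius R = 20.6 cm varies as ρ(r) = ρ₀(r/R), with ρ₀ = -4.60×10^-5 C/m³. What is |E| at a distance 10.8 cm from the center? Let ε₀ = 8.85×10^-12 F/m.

E = 7.36×10^4 N/C

Use a concentric Gaussian sphere at r = 10.8 cm (r < R).
Integrate the density: Q_enc = 4π ∫₀^r ρ₀(r'/R)^1 r'² dr' = 4πρ₀ r^4/(4·R) = -9.544×10^-8 C.
Since E is radial and uniform over the Gaussian sphere, Φ = E·4πr² = Q_enc/ε₀.
E = |Q_enc|/(4πε₀r²) = (9.544×10^-8)/(4π·8.85×10^-12·(0.108)²) = 7.36×10^4 N/C.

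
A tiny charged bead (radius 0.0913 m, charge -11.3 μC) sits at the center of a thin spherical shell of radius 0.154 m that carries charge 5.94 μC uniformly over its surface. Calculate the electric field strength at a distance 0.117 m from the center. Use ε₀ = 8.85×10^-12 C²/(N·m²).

Symmetry ⇒ E = E(r) r̂. Gaussian sphere of radius r = 0.117 m (between the bodies, 0.0913 m < r < 0.154 m).
Only the inner charge is enclosed; the outer shell contributes nothing inside itself. Q_enc = -11.3 μC = -1.13×10^-5 C.
Applying ∮E·dA = Q_enc/ε₀ with Φ = E(4πr²):
E = |Q_enc|/(4πε₀r²) = (1.13×10^-5)/(4π·8.85×10^-12·(0.117)²) = 7.42e6 N/C.

|E| ≈ 7.42×10^6 N/C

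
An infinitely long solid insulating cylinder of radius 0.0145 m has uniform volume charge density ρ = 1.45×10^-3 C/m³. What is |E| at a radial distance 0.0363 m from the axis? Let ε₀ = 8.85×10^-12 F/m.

E = 4.74×10^5 V/m

Take a coaxial cylindrical Gaussian surface of radius r = 0.0363 m and length L (r > 0.0145 m, full cross-section enclosed).
λ_enc = ρ·πR² = (1.45e-3)π(0.0145)² = 9.578e-7 C/m.
By Gauss's law (flux through the curved wall only), E·2πrL = λ_enc L/ε₀.
E = |λ_enc|/(2πε₀r) = (9.578×10^-7)/(2π·8.85×10^-12·0.0363) = 4.74e5 N/C.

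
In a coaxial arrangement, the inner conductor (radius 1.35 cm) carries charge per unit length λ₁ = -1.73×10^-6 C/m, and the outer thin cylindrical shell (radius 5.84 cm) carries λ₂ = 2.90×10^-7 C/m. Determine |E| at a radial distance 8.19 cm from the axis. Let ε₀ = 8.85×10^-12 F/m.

Coaxial Gaussian cylinder, radius r = 8.19 cm, length L (r > 5.84 cm, enclosing both).
λ_enc = λ₁ + λ₂ = (-1.73×10^-6) + (2.90e-7) = -1.44×10^-6 C/m.
Gauss's law: E·2πrL = λ_enc L/ε₀.
E = |λ_enc|/(2πε₀r) = (1.44×10^-6)/(2π·8.85×10^-12·0.0819) = 3.16e5 N/C.

E = 3.16×10^5 V/m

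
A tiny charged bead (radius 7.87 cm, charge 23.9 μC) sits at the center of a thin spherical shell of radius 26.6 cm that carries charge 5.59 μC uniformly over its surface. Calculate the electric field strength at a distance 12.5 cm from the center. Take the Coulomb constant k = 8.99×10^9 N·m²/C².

Use a concentric Gaussian sphere at r = 12.5 cm (between the bodies, 7.87 cm < r < 26.6 cm).
The shell at 26.6 cm lies outside the Gaussian surface, so Q_enc = 23.9 μC = 2.39e-5 C.
Applying ∮E·dA = Q_enc/ε₀ with Φ = E(4πr²):
E = k|Q_enc|/r² = (8.99×10^9)(2.39×10^-5)/(0.125)² = 1.38×10^7 N/C.

E = 1.38×10^7 N/C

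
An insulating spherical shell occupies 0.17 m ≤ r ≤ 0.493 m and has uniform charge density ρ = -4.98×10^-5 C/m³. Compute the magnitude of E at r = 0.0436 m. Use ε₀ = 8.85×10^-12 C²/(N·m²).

E = 0

By spherical symmetry E is radial; choose a Gaussian sphere of radius r = 0.0436 m (r < 0.17 m, inside the empty cavity).
Q_enc = 0 (all charge lies at larger r); Gauss's law gives E = 0.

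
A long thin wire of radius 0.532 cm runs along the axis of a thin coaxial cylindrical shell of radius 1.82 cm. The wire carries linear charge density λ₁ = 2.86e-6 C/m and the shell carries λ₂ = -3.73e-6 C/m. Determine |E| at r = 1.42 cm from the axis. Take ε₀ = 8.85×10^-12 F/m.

Take a coaxial cylindrical Gaussian surface of radius r = 1.42 cm and length L (between the conductors, 0.532 cm < r < 1.82 cm).
Only the inner wire is enclosed; the outer shell contributes nothing inside itself. λ_enc = λ₁ = 2.86e-6 C/m.
Applying ∮E·dA = Q_enc/ε₀ with the end caps contributing no flux:
E = |λ_enc|/(2πε₀r) = (2.86×10^-6)/(2π·8.85×10^-12·0.0142) = 3.62×10^6 N/C.

|E| ≈ 3.62×10^6 N/C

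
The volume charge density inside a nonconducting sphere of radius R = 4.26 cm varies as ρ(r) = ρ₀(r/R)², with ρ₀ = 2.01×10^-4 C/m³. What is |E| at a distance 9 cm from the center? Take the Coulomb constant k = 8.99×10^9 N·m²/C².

By spherical symmetry E is radial; choose a Gaussian sphere of radius r = 9 cm (r > R, all charge enclosed).
Q_enc = 4π ∫₀^R ρ₀(r'/R)^2 r'² dr' = 4πρ₀R³/5 = 3.905×10^-8 C.
By Gauss's law, ∮E·dA = E·4πr² = Q_enc/ε₀.
E = k|Q_enc|/r² = (8.99×10^9)(3.905×10^-8)/(0.09)² = 4.33×10^4 N/C.

E = 4.33e4 N/C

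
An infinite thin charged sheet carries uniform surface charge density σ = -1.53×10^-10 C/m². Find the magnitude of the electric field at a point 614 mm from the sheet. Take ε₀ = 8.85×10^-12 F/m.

8.64 V/m

The symmetry is planar: E is normal to the sheet and the same magnitude on both sides. Take a pillbox straddling the sheet with end-cap area A.
Only the two end caps contribute flux: Φ = 2EA. With Q_enc = σA, Gauss's law gives E = |σ|/(2ε₀).
E = |σ|/(2ε₀) = (1.53e-10)/(2·8.85×10^-12) = 8.64 N/C.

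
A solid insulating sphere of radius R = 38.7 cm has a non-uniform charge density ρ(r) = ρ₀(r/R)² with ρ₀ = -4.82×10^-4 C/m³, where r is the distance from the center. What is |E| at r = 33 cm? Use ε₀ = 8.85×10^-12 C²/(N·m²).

|E| = 2.61e6 V/m

Use a concentric Gaussian sphere at r = 33 cm (r < R).
Q_enc = ∫₀^r ρ(r')·4πr'² dr' = (4πρ₀/R²) ∫₀^r r'^4 dr' = 4πρ₀ r^5/(5·R²) = -3.165e-5 C.
Gauss's law: E·4πr² = Q_enc/ε₀.
E = |Q_enc|/(4πε₀r²) = (3.165×10^-5)/(4π·8.85×10^-12·(0.33)²) = 2.61×10^6 N/C.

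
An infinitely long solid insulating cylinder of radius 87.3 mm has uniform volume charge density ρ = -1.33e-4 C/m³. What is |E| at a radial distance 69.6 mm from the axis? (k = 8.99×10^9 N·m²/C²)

|E| ≈ 5.23×10^5 N/C

Coaxial Gaussian cylinder, radius r = 69.6 mm, length L (r < R).
Charge inside radius r per length L is ρ·πr²·L, so λ_enc = ρπr² = -2.024×10^-6 C/m.
By Gauss's law (flux through the curved wall only), E·2πrL = λ_enc L/ε₀.
E = 2k|λ_enc|/r = 2(8.99×10^9)(2.024×10^-6)/(0.0696) = 5.23×10^5 N/C.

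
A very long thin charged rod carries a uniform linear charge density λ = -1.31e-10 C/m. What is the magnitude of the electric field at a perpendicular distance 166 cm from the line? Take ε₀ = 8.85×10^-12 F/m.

E ≈ 1.42 N/C

Take a coaxial cylindrical Gaussian surface of radius r = 166 cm and length L.
Q_enc = λL, so λ_enc = -1.31×10^-10 C/m.
Gauss's law: E·2πrL = λ_enc L/ε₀.
E = |λ_enc|/(2πε₀r) = (1.31e-10)/(2π·8.85×10^-12·1.66) = 1.42 N/C.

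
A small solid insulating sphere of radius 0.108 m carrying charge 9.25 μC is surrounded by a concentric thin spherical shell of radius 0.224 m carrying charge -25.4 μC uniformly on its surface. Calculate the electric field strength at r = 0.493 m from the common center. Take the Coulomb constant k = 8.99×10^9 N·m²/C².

Use a concentric Gaussian sphere at r = 0.493 m (r > 0.224 m, enclosing both).
Q_enc = (9.25 μC) + (-25.4 μC) = -1.615×10^-5 C.
Applying ∮E·dA = Q_enc/ε₀ with Φ = E(4πr²):
E = k|Q_enc|/r² = (8.99×10^9)(1.615e-5)/(0.493)² = 5.97×10^5 N/C.

|E| ≈ 5.97×10^5 N/C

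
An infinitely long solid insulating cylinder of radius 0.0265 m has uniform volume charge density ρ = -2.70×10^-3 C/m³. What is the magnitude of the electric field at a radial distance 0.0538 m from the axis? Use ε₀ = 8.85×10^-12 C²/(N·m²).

By cylindrical symmetry E is radial; use a coaxial Gaussian cylinder of radius 0.0538 m and length L (r > 0.0265 m, full cross-section enclosed).
λ_enc = ρ·πR² = (-2.70×10^-3)π(0.0265)² = -5.957e-6 C/m.
Applying ∮E·dA = Q_enc/ε₀ with the end caps contributing no flux:
E = |λ_enc|/(2πε₀r) = (5.957×10^-6)/(2π·8.85×10^-12·0.0538) = 1.99×10^6 N/C.

E = 1.99×10^6 N/C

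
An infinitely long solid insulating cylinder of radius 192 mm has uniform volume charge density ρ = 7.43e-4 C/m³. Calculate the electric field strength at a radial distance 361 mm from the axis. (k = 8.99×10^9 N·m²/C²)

E = 4.29e6 N/C

By cylindrical symmetry E is radial; use a coaxial Gaussian cylinder of radius 361 mm and length L (r > 192 mm, full cross-section enclosed).
λ_enc = ρ·πR² = (7.43e-4)π(0.192)² = 8.605×10^-5 C/m.
Gauss's law: E·2πrL = λ_enc L/ε₀.
E = 2k|λ_enc|/r = 2(8.99×10^9)(8.605e-5)/(0.361) = 4.29×10^6 N/C.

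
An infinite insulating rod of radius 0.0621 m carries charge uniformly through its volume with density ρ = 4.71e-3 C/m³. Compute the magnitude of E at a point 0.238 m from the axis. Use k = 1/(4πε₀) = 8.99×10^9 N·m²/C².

Take a coaxial cylindrical Gaussian surface of radius r = 0.238 m and length L (r > 0.0621 m, full cross-section enclosed).
λ_enc = ρ·πR² = (4.71×10^-3)π(0.0621)² = 5.706×10^-5 C/m.
Applying ∮E·dA = Q_enc/ε₀ with the end caps contributing no flux:
E = 2k|λ_enc|/r = 2(8.99×10^9)(5.706e-5)/(0.238) = 4.31×10^6 N/C.

|E| = 4.31×10^6 N/C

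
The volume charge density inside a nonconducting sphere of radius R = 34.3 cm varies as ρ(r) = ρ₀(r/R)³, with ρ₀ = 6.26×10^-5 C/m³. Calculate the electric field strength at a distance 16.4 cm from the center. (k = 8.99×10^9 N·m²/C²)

E ≈ 2.11×10^4 N/C

Take a concentric spherical Gaussian surface of radius r = 16.4 cm (r < R).
Q_enc = ∫₀^r ρ(r')·4πr'² dr' = (4πρ₀/R³) ∫₀^r r'^5 dr' = 4πρ₀ r^6/(6·R³) = 6.321×10^-8 C.
By Gauss's law, ∮E·dA = E·4πr² = Q_enc/ε₀.
E = k|Q_enc|/r² = (8.99×10^9)(6.321×10^-8)/(0.164)² = 2.11e4 N/C.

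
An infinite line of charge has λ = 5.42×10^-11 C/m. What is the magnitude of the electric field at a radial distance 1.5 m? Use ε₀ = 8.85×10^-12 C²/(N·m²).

|E| ≈ 0.65 N/C

Choose a coaxial cylinder of radius r = 1.5 m (arbitrary length L) as the Gaussian surface.
Q_enc = λL, so λ_enc = 5.42e-11 C/m.
By Gauss's law (flux through the curved wall only), E·2πrL = λ_enc L/ε₀.
E = |λ_enc|/(2πε₀r) = (5.42×10^-11)/(2π·8.85×10^-12·1.5) = 0.65 N/C.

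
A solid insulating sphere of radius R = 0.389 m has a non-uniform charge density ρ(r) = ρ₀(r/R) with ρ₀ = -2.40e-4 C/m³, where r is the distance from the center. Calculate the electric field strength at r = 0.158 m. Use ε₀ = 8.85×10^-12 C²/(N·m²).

4.35×10^5 N/C

By spherical symmetry E is radial; choose a Gaussian sphere of radius r = 0.158 m (r < R).
Q_enc = ∫₀^r ρ(r')·4πr'² dr' = (4πρ₀/R) ∫₀^r r'^3 dr' = 4πρ₀ r^4/(4·R) = -1.208×10^-6 C.
Gauss's law: E·4πr² = Q_enc/ε₀.
E = |Q_enc|/(4πε₀r²) = (1.208×10^-6)/(4π·8.85×10^-12·(0.158)²) = 4.35×10^5 N/C.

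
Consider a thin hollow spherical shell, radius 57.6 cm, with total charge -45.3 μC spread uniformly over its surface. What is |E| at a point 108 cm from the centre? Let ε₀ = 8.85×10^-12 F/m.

Use a concentric Gaussian sphere at r = 108 cm (r > 57.6 cm).
The entire shell is enclosed: Q_enc = -4.53×10^-5 C.
Gauss's law: E·4πr² = Q_enc/ε₀.
E = |Q_enc|/(4πε₀r²) = (4.53×10^-5)/(4π·8.85×10^-12·(1.08)²) = 3.49×10^5 N/C.

|E| ≈ 3.49×10^5 N/C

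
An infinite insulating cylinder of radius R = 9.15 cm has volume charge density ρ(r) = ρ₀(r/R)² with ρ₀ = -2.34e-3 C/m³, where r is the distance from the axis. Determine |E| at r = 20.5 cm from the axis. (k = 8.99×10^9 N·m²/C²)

|E| = 2.70e6 N/C

Choose a coaxial cylinder of radius r = 20.5 cm (arbitrary length L) as the Gaussian surface (r > R, full charge per length enclosed).
λ_enc = 2π ∫₀^R ρ₀(r'/R)^2 r' dr' = 2πρ₀R²/4 = -3.077×10^-5 C/m.
Since E is radial and uniform over the curved surface, Φ = E·2πrL = Q_enc/ε₀ = λ_enc L/ε₀.
E = 2k|λ_enc|/r = 2(8.99×10^9)(3.077×10^-5)/(0.205) = 2.70×10^6 N/C.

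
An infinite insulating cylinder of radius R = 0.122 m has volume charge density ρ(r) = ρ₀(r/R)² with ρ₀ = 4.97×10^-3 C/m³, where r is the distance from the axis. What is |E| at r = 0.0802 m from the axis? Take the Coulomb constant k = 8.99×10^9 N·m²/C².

Coaxial Gaussian cylinder, radius r = 0.0802 m, length L (r < R).
λ_enc = ∫₀^r ρ(r')·2πr' dr' = (2πρ₀/R²)·r^4/4 = 2.17×10^-5 C/m.
By Gauss's law (flux through the curved wall only), E·2πrL = λ_enc L/ε₀.
E = 2k|λ_enc|/r = 2(8.99×10^9)(2.17×10^-5)/(0.0802) = 4.86×10^6 N/C.

|E| ≈ 4.86×10^6 V/m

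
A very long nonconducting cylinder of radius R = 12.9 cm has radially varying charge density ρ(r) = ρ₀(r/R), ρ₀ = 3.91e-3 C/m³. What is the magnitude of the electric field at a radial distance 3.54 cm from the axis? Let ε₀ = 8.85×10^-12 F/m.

Take a coaxial cylindrical Gaussian surface of radius r = 3.54 cm and length L (r < R).
Integrating ρ over the cross-section to radius r: λ_enc = (2πρ₀/R) ∫₀^r r'^2 dr' = 2πρ₀ r^3/(3·R) = 2.816×10^-6 C/m.
Gauss's law: E·2πrL = λ_enc L/ε₀.
E = |λ_enc|/(2πε₀r) = (2.816e-6)/(2π·8.85×10^-12·0.0354) = 1.43×10^6 N/C.

|E| ≈ 1.43×10^6 V/m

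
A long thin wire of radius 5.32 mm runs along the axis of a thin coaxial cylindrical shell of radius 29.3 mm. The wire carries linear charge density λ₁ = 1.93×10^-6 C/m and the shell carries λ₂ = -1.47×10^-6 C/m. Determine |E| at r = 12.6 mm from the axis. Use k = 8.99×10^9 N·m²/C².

By cylindrical symmetry E is radial; use a coaxial Gaussian cylinder of radius 12.6 mm and length L (between the conductors, 5.32 mm < r < 29.3 mm).
Only the inner wire is enclosed; the outer shell contributes nothing inside itself. λ_enc = λ₁ = 1.93e-6 C/m.
By Gauss's law (flux through the curved wall only), E·2πrL = λ_enc L/ε₀.
E = 2k|λ_enc|/r = 2(8.99×10^9)(1.93×10^-6)/(0.0126) = 2.75e6 N/C.

2.75e6 N/C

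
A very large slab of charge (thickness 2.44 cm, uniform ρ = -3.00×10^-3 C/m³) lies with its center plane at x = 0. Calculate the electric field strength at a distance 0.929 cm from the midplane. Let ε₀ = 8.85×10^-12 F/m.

E = 3.15e6 N/C

By symmetry E is perpendicular to the slab. A Gaussian pillbox from −0.929 cm to +0.929 cm (face area A) lies entirely within the slab.
Q_enc = ρ·(2x)·A and flux = 2EA, so 2EA = 2ρxA/ε₀ ⇒ E = |ρ|x/ε₀.
E = (3.00×10^-3)(0.00929)/(8.85×10^-12) = 3.15×10^6 N/C.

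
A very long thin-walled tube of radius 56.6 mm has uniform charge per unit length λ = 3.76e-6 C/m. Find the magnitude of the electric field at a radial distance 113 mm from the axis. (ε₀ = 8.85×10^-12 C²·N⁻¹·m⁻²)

Take a coaxial cylindrical Gaussian surface of radius r = 113 mm and length L (r > 56.6 mm).
The full line charge is enclosed: λ_enc = 3.76×10^-6 C/m.
By Gauss's law (flux through the curved wall only), E·2πrL = λ_enc L/ε₀.
E = |λ_enc|/(2πε₀r) = (3.76×10^-6)/(2π·8.85×10^-12·0.113) = 5.98e5 N/C.

|E| = 5.98e5 V/m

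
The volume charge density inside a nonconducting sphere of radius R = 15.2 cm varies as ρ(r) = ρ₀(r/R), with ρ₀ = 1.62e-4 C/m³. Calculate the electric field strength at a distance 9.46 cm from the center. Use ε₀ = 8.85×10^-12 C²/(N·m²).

Use a concentric Gaussian sphere at r = 9.46 cm (r < R).
Integrate the density: Q_enc = 4π ∫₀^r ρ₀(r'/R)^1 r'² dr' = 4πρ₀ r^4/(4·R) = 2.682×10^-7 C.
Applying ∮E·dA = Q_enc/ε₀ with Φ = E(4πr²):
E = |Q_enc|/(4πε₀r²) = (2.682e-7)/(4π·8.85×10^-12·(0.0946)²) = 2.69e5 N/C.

E = 2.69×10^5 N/C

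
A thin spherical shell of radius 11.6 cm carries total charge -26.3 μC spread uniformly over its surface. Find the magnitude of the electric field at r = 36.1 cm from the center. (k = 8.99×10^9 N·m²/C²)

Use a concentric Gaussian sphere at r = 36.1 cm (r > 11.6 cm).
The entire shell is enclosed: Q_enc = -2.63×10^-5 C.
Gauss's law: E·4πr² = Q_enc/ε₀.
E = k|Q_enc|/r² = (8.99×10^9)(2.63×10^-5)/(0.361)² = 1.81e6 N/C.

1.81e6 N/C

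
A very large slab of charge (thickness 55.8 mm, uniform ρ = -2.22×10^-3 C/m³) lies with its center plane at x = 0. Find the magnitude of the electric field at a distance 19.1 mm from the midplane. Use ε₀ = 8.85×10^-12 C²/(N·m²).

By symmetry E is perpendicular to the slab. A Gaussian pillbox from −19.1 mm to +19.1 mm (face area A) lies entirely within the slab.
Q_enc = ρ·(2x)·A and flux = 2EA, so 2EA = 2ρxA/ε₀ ⇒ E = |ρ|x/ε₀.
E = (2.22e-3)(0.0191)/(8.85×10^-12) = 4.79e6 N/C.

4.79×10^6 N/C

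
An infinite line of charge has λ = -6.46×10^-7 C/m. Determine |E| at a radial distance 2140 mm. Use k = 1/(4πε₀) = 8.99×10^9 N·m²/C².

E ≈ 5.43e3 N/C

Choose a coaxial cylinder of radius r = 2140 mm (arbitrary length L) as the Gaussian surface.
Q_enc = λL, so λ_enc = -6.46e-7 C/m.
By Gauss's law (flux through the curved wall only), E·2πrL = λ_enc L/ε₀.
E = 2k|λ_enc|/r = 2(8.99×10^9)(6.46×10^-7)/(2.14) = 5.43e3 N/C.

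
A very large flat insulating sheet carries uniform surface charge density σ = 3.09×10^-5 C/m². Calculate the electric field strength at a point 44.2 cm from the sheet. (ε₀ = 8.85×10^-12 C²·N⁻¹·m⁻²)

The symmetry is planar: E is normal to the sheet and the same magnitude on both sides. Take a pillbox straddling the sheet with end-cap area A.
Only the two end caps contribute flux: Φ = 2EA. With Q_enc = σA, Gauss's law gives E = |σ|/(2ε₀).
E = |σ|/(2ε₀) = (3.09e-5)/(2·8.85×10^-12) = 1.75×10^6 N/C.

E ≈ 1.75×10^6 V/m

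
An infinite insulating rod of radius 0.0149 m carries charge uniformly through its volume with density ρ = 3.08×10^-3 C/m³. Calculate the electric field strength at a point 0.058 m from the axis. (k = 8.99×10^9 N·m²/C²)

Choose a coaxial cylinder of radius r = 0.058 m (arbitrary length L) as the Gaussian surface (r > 0.0149 m, full cross-section enclosed).
λ_enc = ρ·πR² = (3.08e-3)π(0.0149)² = 2.148e-6 C/m.
Gauss's law: E·2πrL = λ_enc L/ε₀.
E = 2k|λ_enc|/r = 2(8.99×10^9)(2.148×10^-6)/(0.058) = 6.66×10^5 N/C.

|E| ≈ 6.66×10^5 N/C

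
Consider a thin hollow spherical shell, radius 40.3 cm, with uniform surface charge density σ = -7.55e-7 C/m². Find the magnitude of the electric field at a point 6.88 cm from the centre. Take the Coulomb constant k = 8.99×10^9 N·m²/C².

Symmetry ⇒ E = E(r) r̂. Gaussian sphere of radius r = 6.88 cm (inside the shell, r < 40.3 cm).
No charge lies within this surface, so Q_enc = 0 and Gauss's law gives E·4πr² = 0 ⇒ E = 0.

|E| = 0 V/m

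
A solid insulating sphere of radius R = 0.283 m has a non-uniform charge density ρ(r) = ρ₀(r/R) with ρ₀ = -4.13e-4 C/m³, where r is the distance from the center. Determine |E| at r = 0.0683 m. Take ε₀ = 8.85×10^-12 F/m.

|E| ≈ 1.92e5 N/C

Take a concentric spherical Gaussian surface of radius r = 0.0683 m (r < R).
Q_enc = ∫₀^r ρ(r')·4πr'² dr' = (4πρ₀/R) ∫₀^r r'^3 dr' = 4πρ₀ r^4/(4·R) = -9.977e-8 C.
Gauss's law: E·4πr² = Q_enc/ε₀.
E = |Q_enc|/(4πε₀r²) = (9.977e-8)/(4π·8.85×10^-12·(0.0683)²) = 1.92×10^5 N/C.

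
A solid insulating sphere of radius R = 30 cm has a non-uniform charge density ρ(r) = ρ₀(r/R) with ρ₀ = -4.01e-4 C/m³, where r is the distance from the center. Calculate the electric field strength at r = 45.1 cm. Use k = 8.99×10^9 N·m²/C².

Take a concentric spherical Gaussian surface of radius r = 45.1 cm (r > R, all charge enclosed).
Q_enc = 4π ∫₀^R ρ₀(r'/R)^1 r'² dr' = 4πρ₀R³/4 = -3.401×10^-5 C.
Since E is radial and uniform over the Gaussian sphere, Φ = E·4πr² = Q_enc/ε₀.
E = k|Q_enc|/r² = (8.99×10^9)(3.401×10^-5)/(0.451)² = 1.50×10^6 N/C.

1.50×10^6 V/m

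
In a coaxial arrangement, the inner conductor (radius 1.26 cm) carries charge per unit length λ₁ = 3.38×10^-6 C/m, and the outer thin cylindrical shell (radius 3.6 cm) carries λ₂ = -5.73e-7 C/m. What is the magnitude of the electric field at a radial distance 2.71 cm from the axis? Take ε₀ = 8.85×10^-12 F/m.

Coaxial Gaussian cylinder, radius r = 2.71 cm, length L (between the conductors, 1.26 cm < r < 3.6 cm).
The shell at 3.6 cm lies outside the Gaussian surface, so λ_enc = λ₁ = 3.38e-6 C/m.
By Gauss's law (flux through the curved wall only), E·2πrL = λ_enc L/ε₀.
E = |λ_enc|/(2πε₀r) = (3.38×10^-6)/(2π·8.85×10^-12·0.0271) = 2.24×10^6 N/C.

2.24×10^6 V/m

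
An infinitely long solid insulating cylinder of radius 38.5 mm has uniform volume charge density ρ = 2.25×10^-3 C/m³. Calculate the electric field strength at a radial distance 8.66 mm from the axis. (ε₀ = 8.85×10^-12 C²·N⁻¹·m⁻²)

By cylindrical symmetry E is radial; use a coaxial Gaussian cylinder of radius 8.66 mm and length L (r < R).
Charge inside radius r per length L is ρ·πr²·L, so λ_enc = ρπr² = 5.301×10^-7 C/m.
Applying ∮E·dA = Q_enc/ε₀ with the end caps contributing no flux:
E = |λ_enc|/(2πε₀r) = (5.301e-7)/(2π·8.85×10^-12·0.00866) = 1.10e6 N/C.

|E| ≈ 1.10×10^6 V/m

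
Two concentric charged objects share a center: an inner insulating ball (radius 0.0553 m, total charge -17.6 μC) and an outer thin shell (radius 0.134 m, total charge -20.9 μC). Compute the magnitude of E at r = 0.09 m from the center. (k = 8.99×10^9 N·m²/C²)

By spherical symmetry E is radial; choose a Gaussian sphere of radius r = 0.09 m (between the bodies, 0.0553 m < r < 0.134 m).
Only the inner charge is enclosed; the outer shell contributes nothing inside itself. Q_enc = -17.6 μC = -1.76e-5 C.
Applying ∮E·dA = Q_enc/ε₀ with Φ = E(4πr²):
E = k|Q_enc|/r² = (8.99×10^9)(1.76×10^-5)/(0.09)² = 1.95×10^7 N/C.

|E| = 1.95×10^7 N/C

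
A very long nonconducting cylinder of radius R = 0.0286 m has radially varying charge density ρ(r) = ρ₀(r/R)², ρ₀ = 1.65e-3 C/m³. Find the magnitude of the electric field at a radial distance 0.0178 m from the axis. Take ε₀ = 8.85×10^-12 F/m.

Take a coaxial cylindrical Gaussian surface of radius r = 0.0178 m and length L (r < R).
λ_enc = ∫₀^r ρ(r')·2πr' dr' = (2πρ₀/R²)·r^4/4 = 3.181×10^-7 C/m.
Gauss's law: E·2πrL = λ_enc L/ε₀.
E = |λ_enc|/(2πε₀r) = (3.181×10^-7)/(2π·8.85×10^-12·0.0178) = 3.21×10^5 N/C.

E = 3.21×10^5 N/C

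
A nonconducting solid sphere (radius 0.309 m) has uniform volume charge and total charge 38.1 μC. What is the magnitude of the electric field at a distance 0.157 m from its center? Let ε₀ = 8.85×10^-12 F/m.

1.82e6 N/C

Symmetry ⇒ E = E(r) r̂. Gaussian sphere of radius r = 0.157 m (r < R).
Only the charge within r is enclosed: Q_enc = Q·(r/R)³ = (38.1 μC)·(0.157 m/0.309 m)³ = 4.997×10^-6 C.
By Gauss's law, ∮E·dA = E·4πr² = Q_enc/ε₀.
E = |Q_enc|/(4πε₀r²) = (4.997×10^-6)/(4π·8.85×10^-12·(0.157)²) = 1.82×10^6 N/C.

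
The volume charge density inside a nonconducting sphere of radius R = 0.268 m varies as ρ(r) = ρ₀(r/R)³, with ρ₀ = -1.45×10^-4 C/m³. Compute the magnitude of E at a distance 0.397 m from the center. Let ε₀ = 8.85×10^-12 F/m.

By spherical symmetry E is radial; choose a Gaussian sphere of radius r = 0.397 m (r > R, all charge enclosed).
Q_enc = 4π ∫₀^R ρ₀(r'/R)^3 r'² dr' = 4πρ₀R³/6 = -5.846×10^-6 C.
Gauss's law: E·4πr² = Q_enc/ε₀.
E = |Q_enc|/(4πε₀r²) = (5.846e-6)/(4π·8.85×10^-12·(0.397)²) = 3.34×10^5 N/C.

|E| ≈ 3.34e5 N/C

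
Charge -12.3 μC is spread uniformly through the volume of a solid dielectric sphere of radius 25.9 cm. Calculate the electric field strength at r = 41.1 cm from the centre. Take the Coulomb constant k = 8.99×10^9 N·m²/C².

Use a concentric Gaussian sphere at r = 41.1 cm (r > R, so the entire charge is enclosed).
Q_enc = -12.3 μC = -1.23e-5 C.
Gauss's law: E·4πr² = Q_enc/ε₀.
E = k|Q_enc|/r² = (8.99×10^9)(1.23e-5)/(0.411)² = 6.55×10^5 N/C.

|E| = 6.55×10^5 N/C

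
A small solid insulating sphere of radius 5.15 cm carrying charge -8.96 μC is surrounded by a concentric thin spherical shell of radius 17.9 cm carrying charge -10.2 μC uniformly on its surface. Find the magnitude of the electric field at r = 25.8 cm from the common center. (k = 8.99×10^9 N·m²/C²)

2.59e6 N/C

By spherical symmetry E is radial; choose a Gaussian sphere of radius r = 25.8 cm (r > 17.9 cm, enclosing both).
Q_enc = (-8.96 μC) + (-10.2 μC) = -1.916×10^-5 C.
Since E is radial and uniform over the Gaussian sphere, Φ = E·4πr² = Q_enc/ε₀.
E = k|Q_enc|/r² = (8.99×10^9)(1.916e-5)/(0.258)² = 2.59×10^6 N/C.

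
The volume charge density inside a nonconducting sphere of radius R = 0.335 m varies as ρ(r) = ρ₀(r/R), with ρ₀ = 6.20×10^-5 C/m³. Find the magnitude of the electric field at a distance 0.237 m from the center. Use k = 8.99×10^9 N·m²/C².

E ≈ 2.94×10^5 V/m

Take a concentric spherical Gaussian surface of radius r = 0.237 m (r < R).
Q_enc = ∫₀^r ρ(r')·4πr'² dr' = (4πρ₀/R) ∫₀^r r'^3 dr' = 4πρ₀ r^4/(4·R) = 1.834×10^-6 C.
Since E is radial and uniform over the Gaussian sphere, Φ = E·4πr² = Q_enc/ε₀.
E = k|Q_enc|/r² = (8.99×10^9)(1.834×10^-6)/(0.237)² = 2.94×10^5 N/C.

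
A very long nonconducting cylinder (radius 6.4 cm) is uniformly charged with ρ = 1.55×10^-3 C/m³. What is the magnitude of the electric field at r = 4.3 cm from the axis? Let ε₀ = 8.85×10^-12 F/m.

E = 3.77×10^6 V/m

Coaxial Gaussian cylinder, radius r = 4.3 cm, length L (r < R).
Charge inside radius r per length L is ρ·πr²·L, so λ_enc = ρπr² = 9.004e-6 C/m.
By Gauss's law (flux through the curved wall only), E·2πrL = λ_enc L/ε₀.
E = |λ_enc|/(2πε₀r) = (9.004×10^-6)/(2π·8.85×10^-12·0.043) = 3.77×10^6 N/C.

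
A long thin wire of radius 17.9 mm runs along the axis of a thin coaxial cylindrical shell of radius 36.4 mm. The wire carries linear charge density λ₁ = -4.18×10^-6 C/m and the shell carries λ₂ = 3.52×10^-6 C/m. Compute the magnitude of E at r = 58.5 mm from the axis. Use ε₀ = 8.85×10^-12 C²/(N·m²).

Take a coaxial cylindrical Gaussian surface of radius r = 58.5 mm and length L (r > 36.4 mm, enclosing both).
λ_enc = λ₁ + λ₂ = (-4.18×10^-6) + (3.52e-6) = -6.60e-7 C/m.
By Gauss's law (flux through the curved wall only), E·2πrL = λ_enc L/ε₀.
E = |λ_enc|/(2πε₀r) = (6.60×10^-7)/(2π·8.85×10^-12·0.0585) = 2.03×10^5 N/C.

E ≈ 2.03×10^5 N/C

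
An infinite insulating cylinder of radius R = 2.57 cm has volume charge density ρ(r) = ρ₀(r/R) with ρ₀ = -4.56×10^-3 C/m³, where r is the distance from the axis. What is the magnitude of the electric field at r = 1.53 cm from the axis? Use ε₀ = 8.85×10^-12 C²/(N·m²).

Coaxial Gaussian cylinder, radius r = 1.53 cm, length L (r < R).
Integrating ρ over the cross-section to radius r: λ_enc = (2πρ₀/R) ∫₀^r r'^2 dr' = 2πρ₀ r^3/(3·R) = -1.331e-6 C/m.
By Gauss's law (flux through the curved wall only), E·2πrL = λ_enc L/ε₀.
E = |λ_enc|/(2πε₀r) = (1.331×10^-6)/(2π·8.85×10^-12·0.0153) = 1.56×10^6 N/C.

E = 1.56×10^6 N/C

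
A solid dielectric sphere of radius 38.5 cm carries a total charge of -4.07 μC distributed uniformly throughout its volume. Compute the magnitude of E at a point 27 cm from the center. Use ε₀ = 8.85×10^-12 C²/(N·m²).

Take a concentric spherical Gaussian surface of radius r = 27 cm (r < R).
For a uniform sphere the enclosed fraction is (r/R)³, so Q_enc = (-4.07 μC)(0.27/0.385)³ = -1.404×10^-6 C.
Gauss's law: E·4πr² = Q_enc/ε₀.
E = |Q_enc|/(4πε₀r²) = (1.404e-6)/(4π·8.85×10^-12·(0.27)²) = 1.73×10^5 N/C.

E = 1.73×10^5 V/m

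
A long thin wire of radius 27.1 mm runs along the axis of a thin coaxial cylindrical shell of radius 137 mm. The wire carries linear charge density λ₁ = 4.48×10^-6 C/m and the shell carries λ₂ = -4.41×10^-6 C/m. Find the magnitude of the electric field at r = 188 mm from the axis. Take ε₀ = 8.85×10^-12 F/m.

Choose a coaxial cylinder of radius r = 188 mm (arbitrary length L) as the Gaussian surface (r > 137 mm, enclosing both).
λ_enc = λ₁ + λ₂ = (4.48e-6) + (-4.41e-6) = 7.00×10^-8 C/m.
Gauss's law: E·2πrL = λ_enc L/ε₀.
E = |λ_enc|/(2πε₀r) = (7.00e-8)/(2π·8.85×10^-12·0.188) = 6.70×10^3 N/C.

|E| = 6.70×10^3 V/m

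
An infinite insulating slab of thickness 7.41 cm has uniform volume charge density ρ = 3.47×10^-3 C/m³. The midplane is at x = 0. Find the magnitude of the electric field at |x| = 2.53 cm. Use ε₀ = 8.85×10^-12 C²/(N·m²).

By symmetry E is perpendicular to the slab. A Gaussian pillbox from −2.53 cm to +2.53 cm (face area A) lies entirely within the slab.
Q_enc = ρ·(2x)·A and flux = 2EA, so 2EA = 2ρxA/ε₀ ⇒ E = |ρ|x/ε₀.
E = (3.47e-3)(0.0253)/(8.85×10^-12) = 9.92e6 N/C.

E ≈ 9.92×10^6 N/C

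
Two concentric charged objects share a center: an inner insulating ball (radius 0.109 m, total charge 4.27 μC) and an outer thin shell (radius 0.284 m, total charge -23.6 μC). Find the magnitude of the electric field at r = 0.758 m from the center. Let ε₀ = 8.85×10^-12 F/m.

By spherical symmetry E is radial; choose a Gaussian sphere of radius r = 0.758 m (r > 0.284 m, enclosing both).
Q_enc = (4.27 μC) + (-23.6 μC) = -1.933×10^-5 C.
Applying ∮E·dA = Q_enc/ε₀ with Φ = E(4πr²):
E = |Q_enc|/(4πε₀r²) = (1.933×10^-5)/(4π·8.85×10^-12·(0.758)²) = 3.03×10^5 N/C.

E ≈ 3.03e5 N/C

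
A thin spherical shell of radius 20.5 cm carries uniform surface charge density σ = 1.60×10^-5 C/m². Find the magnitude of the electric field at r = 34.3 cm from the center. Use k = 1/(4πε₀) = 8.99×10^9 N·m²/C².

Use a concentric Gaussian sphere at r = 34.3 cm (r > 20.5 cm).
The entire shell is enclosed: Q_enc = σ·4πR² = (1.60×10^-5)·4π·(0.205)² = 8.45e-6 C.
Since E is radial and uniform over the Gaussian sphere, Φ = E·4πr² = Q_enc/ε₀.
E = k|Q_enc|/r² = (8.99×10^9)(8.45e-6)/(0.343)² = 6.46×10^5 N/C.

E = 6.46e5 N/C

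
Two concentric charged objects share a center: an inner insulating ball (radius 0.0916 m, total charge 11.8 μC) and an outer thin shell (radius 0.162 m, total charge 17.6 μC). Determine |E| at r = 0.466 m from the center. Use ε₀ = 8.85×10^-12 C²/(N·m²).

|E| ≈ 1.22e6 V/m

By spherical symmetry E is radial; choose a Gaussian sphere of radius r = 0.466 m (r > 0.162 m, enclosing both).
Q_enc = (11.8 μC) + (17.6 μC) = 2.94×10^-5 C.
By Gauss's law, ∮E·dA = E·4πr² = Q_enc/ε₀.
E = |Q_enc|/(4πε₀r²) = (2.94×10^-5)/(4π·8.85×10^-12·(0.466)²) = 1.22e6 N/C.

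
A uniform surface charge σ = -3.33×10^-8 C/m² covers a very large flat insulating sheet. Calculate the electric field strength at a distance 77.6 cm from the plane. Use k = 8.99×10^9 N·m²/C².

By planar symmetry E is perpendicular to the sheet and uniform; use a Gaussian pillbox with flat faces of area A on each side of the sheet.
Only the two end caps contribute flux: Φ = 2EA. With Q_enc = σA, Gauss's law gives E = |σ|/(2ε₀).
E = 2πk|σ| = 2π(8.99×10^9)(3.33×10^-8) = 1.88×10^3 N/C.

|E| ≈ 1.88e3 N/C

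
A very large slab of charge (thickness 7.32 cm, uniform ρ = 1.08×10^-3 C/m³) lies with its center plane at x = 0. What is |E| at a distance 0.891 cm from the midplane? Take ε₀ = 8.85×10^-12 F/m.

E = 1.09e6 N/C

By symmetry E is perpendicular to the slab. A Gaussian pillbox from −0.891 cm to +0.891 cm (face area A) lies entirely within the slab.
Q_enc = ρ·(2x)·A and flux = 2EA, so 2EA = 2ρxA/ε₀ ⇒ E = |ρ|x/ε₀.
E = (1.08×10^-3)(0.00891)/(8.85×10^-12) = 1.09e6 N/C.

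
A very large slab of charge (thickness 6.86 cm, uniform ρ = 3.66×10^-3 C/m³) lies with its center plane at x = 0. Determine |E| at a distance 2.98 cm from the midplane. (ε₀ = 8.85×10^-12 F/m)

E ≈ 1.23×10^7 V/m

By symmetry E is perpendicular to the slab. A Gaussian pillbox from −2.98 cm to +2.98 cm (face area A) lies entirely within the slab.
Q_enc = ρ·(2x)·A and flux = 2EA, so 2EA = 2ρxA/ε₀ ⇒ E = |ρ|x/ε₀.
E = (3.66×10^-3)(0.0298)/(8.85×10^-12) = 1.23×10^7 N/C.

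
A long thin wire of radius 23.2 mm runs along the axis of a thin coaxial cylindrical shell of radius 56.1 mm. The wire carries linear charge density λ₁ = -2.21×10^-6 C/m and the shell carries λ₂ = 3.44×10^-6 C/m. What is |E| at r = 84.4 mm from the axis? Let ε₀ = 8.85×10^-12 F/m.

2.62×10^5 N/C

Choose a coaxial cylinder of radius r = 84.4 mm (arbitrary length L) as the Gaussian surface (r > 56.1 mm, enclosing both).
λ_enc = λ₁ + λ₂ = (-2.21e-6) + (3.44×10^-6) = 1.23e-6 C/m.
Applying ∮E·dA = Q_enc/ε₀ with the end caps contributing no flux:
E = |λ_enc|/(2πε₀r) = (1.23e-6)/(2π·8.85×10^-12·0.0844) = 2.62×10^5 N/C.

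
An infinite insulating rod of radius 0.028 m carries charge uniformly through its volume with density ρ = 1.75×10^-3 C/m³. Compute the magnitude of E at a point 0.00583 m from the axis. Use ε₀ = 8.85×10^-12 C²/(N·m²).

Coaxial Gaussian cylinder, radius r = 0.00583 m, length L (r < R).
Charge inside radius r per length L is ρ·πr²·L, so λ_enc = ρπr² = 1.869×10^-7 C/m.
Gauss's law: E·2πrL = λ_enc L/ε₀.
E = |λ_enc|/(2πε₀r) = (1.869e-7)/(2π·8.85×10^-12·0.00583) = 5.76×10^5 N/C.

|E| = 5.76e5 N/C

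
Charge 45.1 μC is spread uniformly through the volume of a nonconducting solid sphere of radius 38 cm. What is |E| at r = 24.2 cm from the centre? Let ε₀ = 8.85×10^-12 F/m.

By spherical symmetry E is radial; choose a Gaussian sphere of radius r = 24.2 cm (r < R).
Only the charge within r is enclosed: Q_enc = Q·(r/R)³ = (45.1 μC)·(24.2 cm/38 cm)³ = 1.165e-5 C.
Gauss's law: E·4πr² = Q_enc/ε₀.
E = |Q_enc|/(4πε₀r²) = (1.165×10^-5)/(4π·8.85×10^-12·(0.242)²) = 1.79×10^6 N/C.

|E| ≈ 1.79×10^6 N/C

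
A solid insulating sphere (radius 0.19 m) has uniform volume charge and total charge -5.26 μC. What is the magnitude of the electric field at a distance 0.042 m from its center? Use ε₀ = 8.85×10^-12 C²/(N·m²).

E = 2.90e5 N/C

By spherical symmetry E is radial; choose a Gaussian sphere of radius r = 0.042 m (r < R).
Only the charge within r is enclosed: Q_enc = Q·(r/R)³ = (-5.26 μC)·(0.042 m/0.19 m)³ = -5.682e-8 C.
Applying ∮E·dA = Q_enc/ε₀ with Φ = E(4πr²):
E = |Q_enc|/(4πε₀r²) = (5.682×10^-8)/(4π·8.85×10^-12·(0.042)²) = 2.90×10^5 N/C.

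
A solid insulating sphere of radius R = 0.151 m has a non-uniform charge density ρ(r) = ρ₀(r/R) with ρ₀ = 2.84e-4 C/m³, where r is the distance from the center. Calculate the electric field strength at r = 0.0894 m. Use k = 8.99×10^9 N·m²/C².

Use a concentric Gaussian sphere at r = 0.0894 m (r < R).
Integrate the density: Q_enc = 4π ∫₀^r ρ₀(r'/R)^1 r'² dr' = 4πρ₀ r^4/(4·R) = 3.774e-7 C.
By Gauss's law, ∮E·dA = E·4πr² = Q_enc/ε₀.
E = k|Q_enc|/r² = (8.99×10^9)(3.774×10^-7)/(0.0894)² = 4.25×10^5 N/C.

|E| ≈ 4.25e5 N/C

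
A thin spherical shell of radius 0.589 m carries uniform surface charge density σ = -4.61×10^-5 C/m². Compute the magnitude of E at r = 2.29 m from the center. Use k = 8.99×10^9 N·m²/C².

E ≈ 3.45×10^5 N/C

Use a concentric Gaussian sphere at r = 2.29 m (r > 0.589 m).
The entire shell is enclosed: Q_enc = σ·4πR² = (-4.61×10^-5)·4π·(0.589)² = -2.01e-4 C.
Applying ∮E·dA = Q_enc/ε₀ with Φ = E(4πr²):
E = k|Q_enc|/r² = (8.99×10^9)(2.01×10^-4)/(2.29)² = 3.45×10^5 N/C.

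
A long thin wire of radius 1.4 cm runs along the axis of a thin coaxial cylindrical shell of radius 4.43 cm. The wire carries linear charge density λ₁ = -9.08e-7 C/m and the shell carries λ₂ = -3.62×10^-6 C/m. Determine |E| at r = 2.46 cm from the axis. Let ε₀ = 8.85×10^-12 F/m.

Choose a coaxial cylinder of radius r = 2.46 cm (arbitrary length L) as the Gaussian surface (between the conductors, 1.4 cm < r < 4.43 cm).
The shell at 4.43 cm lies outside the Gaussian surface, so λ_enc = λ₁ = -9.08×10^-7 C/m.
Since E is radial and uniform over the curved surface, Φ = E·2πrL = Q_enc/ε₀ = λ_enc L/ε₀.
E = |λ_enc|/(2πε₀r) = (9.08e-7)/(2π·8.85×10^-12·0.0246) = 6.64e5 N/C.

E ≈ 6.64×10^5 V/m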